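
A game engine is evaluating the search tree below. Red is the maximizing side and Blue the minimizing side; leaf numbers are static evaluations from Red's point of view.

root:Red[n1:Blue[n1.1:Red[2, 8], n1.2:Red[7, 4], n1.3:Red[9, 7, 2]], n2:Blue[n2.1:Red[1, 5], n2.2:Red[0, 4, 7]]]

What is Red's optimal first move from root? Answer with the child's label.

n1

n1.1 (Red): max(2, 8) = 8
n1.2 (Red): max(7, 4) = 7
n1.3 (Red): max(9, 7, 2) = 9
n1 (Blue): min(8, 7, 9) = 7
n2.1 (Red): max(1, 5) = 5
n2.2 (Red): max(0, 4, 7) = 7
n2 (Blue): min(5, 7) = 5
root (Red): max(7, 5) = 7
Red at root wants the highest of {n1=7, n2=5}, so chooses n1.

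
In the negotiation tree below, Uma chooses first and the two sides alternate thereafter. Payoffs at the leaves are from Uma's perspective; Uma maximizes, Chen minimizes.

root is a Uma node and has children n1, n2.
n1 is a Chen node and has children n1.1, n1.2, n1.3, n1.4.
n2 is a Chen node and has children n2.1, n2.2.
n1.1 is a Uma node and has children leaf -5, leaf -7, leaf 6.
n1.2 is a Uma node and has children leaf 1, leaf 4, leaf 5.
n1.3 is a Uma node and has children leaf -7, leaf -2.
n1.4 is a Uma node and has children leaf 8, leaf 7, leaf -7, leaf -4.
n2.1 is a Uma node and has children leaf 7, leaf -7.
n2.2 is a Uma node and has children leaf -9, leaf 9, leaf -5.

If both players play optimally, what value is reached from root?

7

n1.1 (Uma): max(-5, -7, 6) = 6
n1.2 (Uma): max(1, 4, 5) = 5
n1.3 (Uma): max(-7, -2) = -2
n1.4 (Uma): max(8, 7, -7, -4) = 8
n1 (Chen): min(6, 5, -2, 8) = -2
n2.1 (Uma): max(7, -7) = 7
n2.2 (Uma): max(-9, 9, -5) = 9
n2 (Chen): min(7, 9) = 7
root (Uma): max(-2, 7) = 7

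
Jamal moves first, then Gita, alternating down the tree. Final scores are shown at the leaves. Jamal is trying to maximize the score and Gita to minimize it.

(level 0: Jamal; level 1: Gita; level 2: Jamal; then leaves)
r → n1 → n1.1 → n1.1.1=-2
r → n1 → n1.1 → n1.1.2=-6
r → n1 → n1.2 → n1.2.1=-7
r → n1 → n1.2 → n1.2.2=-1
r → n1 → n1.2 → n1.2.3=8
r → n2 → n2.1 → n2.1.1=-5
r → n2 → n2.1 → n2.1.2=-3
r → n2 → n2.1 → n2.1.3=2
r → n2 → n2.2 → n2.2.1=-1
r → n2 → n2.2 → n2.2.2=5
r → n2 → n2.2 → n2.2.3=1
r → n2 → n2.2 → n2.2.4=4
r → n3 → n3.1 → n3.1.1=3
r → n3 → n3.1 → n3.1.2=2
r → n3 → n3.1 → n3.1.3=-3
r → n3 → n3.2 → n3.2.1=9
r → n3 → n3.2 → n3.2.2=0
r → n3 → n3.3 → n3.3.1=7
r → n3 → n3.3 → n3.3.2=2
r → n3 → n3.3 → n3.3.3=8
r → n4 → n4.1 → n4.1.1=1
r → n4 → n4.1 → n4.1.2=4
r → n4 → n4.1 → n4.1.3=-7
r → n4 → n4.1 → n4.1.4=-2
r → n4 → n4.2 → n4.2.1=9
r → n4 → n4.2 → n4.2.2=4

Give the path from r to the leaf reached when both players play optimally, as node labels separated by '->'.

n1.1 (Jamal): max(-2, -6) = -2
n1.2 (Jamal): max(-7, -1, 8) = 8
n1 (Gita): min(-2, 8) = -2
n2.1 (Jamal): max(-5, -3, 2) = 2
n2.2 (Jamal): max(-1, 5, 1, 4) = 5
n2 (Gita): min(2, 5) = 2
n3.1 (Jamal): max(3, 2, -3) = 3
n3.2 (Jamal): max(9, 0) = 9
n3.3 (Jamal): max(7, 2, 8) = 8
n3 (Gita): min(3, 9, 8) = 3
n4.1 (Jamal): max(1, 4, -7, -2) = 4
n4.2 (Jamal): max(9, 4) = 9
n4 (Gita): min(4, 9) = 4
r (Jamal): max(-2, 2, 3, 4) = 4
At r, Jamal picks n4 (highest: 4).
At n4, Gita picks n4.1 (lowest: 4).
At n4.1, Jamal picks n4.1.2 (highest: 4).
Terminal value 4.

r -> n4 -> n4.1 -> n4.1.2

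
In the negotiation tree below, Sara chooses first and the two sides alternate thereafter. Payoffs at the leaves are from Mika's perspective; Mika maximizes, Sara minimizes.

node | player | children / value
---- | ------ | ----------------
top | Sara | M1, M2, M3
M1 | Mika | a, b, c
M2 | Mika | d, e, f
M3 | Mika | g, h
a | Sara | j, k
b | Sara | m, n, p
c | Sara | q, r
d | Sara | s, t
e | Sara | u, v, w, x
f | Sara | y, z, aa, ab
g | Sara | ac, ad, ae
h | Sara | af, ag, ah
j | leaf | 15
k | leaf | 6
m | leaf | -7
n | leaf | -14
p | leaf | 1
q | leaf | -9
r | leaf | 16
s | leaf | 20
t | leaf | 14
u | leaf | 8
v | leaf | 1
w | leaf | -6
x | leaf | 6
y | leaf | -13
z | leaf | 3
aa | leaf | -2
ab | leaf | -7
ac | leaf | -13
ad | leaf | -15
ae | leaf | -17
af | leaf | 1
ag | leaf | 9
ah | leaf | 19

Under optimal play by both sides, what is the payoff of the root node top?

a (Sara): min(15, 6) = 6
b (Sara): min(-7, -14, 1) = -14
c (Sara): min(-9, 16) = -9
M1 (Mika): max(6, -14, -9) = 6
d (Sara): min(20, 14) = 14
e (Sara): min(8, 1, -6, 6) = -6
f (Sara): min(-13, 3, -2, -7) = -13
M2 (Mika): max(14, -6, -13) = 14
g (Sara): min(-13, -15, -17) = -17
h (Sara): min(1, 9, 19) = 1
M3 (Mika): max(-17, 1) = 1
top (Sara): min(6, 14, 1) = 1

1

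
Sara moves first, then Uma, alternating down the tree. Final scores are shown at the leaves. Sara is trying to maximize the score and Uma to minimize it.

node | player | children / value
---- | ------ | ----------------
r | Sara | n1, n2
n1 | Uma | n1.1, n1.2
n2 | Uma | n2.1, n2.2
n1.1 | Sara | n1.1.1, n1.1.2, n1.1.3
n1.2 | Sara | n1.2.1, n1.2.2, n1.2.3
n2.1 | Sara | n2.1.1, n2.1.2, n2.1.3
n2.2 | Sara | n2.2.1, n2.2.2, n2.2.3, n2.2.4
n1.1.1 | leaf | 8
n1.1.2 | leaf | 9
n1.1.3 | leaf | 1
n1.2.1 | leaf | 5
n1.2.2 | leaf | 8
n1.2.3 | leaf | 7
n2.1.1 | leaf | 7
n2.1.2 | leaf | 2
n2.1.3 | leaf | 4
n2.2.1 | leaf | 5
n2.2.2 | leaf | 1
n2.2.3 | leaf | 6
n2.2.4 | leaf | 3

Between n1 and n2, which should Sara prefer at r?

n1

n1.1 (Sara): max(8, 9, 1) = 9
n1.2 (Sara): max(5, 8, 7) = 8
n1 (Uma): min(9, 8) = 8
n2.1 (Sara): max(7, 2, 4) = 7
n2.2 (Sara): max(5, 1, 6, 3) = 6
n2 (Uma): min(7, 6) = 6
Sara prefers the higher value; n1=8, n2=6. n1 is better since 8 > 6.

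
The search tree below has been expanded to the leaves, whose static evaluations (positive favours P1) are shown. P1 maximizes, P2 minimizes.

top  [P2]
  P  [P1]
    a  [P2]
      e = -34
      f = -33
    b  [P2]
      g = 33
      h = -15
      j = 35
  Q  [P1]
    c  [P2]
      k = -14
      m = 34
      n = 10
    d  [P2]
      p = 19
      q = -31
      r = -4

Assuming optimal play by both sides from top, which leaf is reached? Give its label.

a (P2): min(-34, -33) = -34
b (P2): min(33, -15, 35) = -15
P (P1): max(-34, -15) = -15
c (P2): min(-14, 34, 10) = -14
d (P2): min(19, -31, -4) = -31
Q (P1): max(-14, -31) = -14
top (P2): min(-15, -14) = -15
At top, P2 picks P (lowest: -15).
At P, P1 picks b (highest: -15).
At b, P2 picks h (lowest: -15).
Terminal value -15.

h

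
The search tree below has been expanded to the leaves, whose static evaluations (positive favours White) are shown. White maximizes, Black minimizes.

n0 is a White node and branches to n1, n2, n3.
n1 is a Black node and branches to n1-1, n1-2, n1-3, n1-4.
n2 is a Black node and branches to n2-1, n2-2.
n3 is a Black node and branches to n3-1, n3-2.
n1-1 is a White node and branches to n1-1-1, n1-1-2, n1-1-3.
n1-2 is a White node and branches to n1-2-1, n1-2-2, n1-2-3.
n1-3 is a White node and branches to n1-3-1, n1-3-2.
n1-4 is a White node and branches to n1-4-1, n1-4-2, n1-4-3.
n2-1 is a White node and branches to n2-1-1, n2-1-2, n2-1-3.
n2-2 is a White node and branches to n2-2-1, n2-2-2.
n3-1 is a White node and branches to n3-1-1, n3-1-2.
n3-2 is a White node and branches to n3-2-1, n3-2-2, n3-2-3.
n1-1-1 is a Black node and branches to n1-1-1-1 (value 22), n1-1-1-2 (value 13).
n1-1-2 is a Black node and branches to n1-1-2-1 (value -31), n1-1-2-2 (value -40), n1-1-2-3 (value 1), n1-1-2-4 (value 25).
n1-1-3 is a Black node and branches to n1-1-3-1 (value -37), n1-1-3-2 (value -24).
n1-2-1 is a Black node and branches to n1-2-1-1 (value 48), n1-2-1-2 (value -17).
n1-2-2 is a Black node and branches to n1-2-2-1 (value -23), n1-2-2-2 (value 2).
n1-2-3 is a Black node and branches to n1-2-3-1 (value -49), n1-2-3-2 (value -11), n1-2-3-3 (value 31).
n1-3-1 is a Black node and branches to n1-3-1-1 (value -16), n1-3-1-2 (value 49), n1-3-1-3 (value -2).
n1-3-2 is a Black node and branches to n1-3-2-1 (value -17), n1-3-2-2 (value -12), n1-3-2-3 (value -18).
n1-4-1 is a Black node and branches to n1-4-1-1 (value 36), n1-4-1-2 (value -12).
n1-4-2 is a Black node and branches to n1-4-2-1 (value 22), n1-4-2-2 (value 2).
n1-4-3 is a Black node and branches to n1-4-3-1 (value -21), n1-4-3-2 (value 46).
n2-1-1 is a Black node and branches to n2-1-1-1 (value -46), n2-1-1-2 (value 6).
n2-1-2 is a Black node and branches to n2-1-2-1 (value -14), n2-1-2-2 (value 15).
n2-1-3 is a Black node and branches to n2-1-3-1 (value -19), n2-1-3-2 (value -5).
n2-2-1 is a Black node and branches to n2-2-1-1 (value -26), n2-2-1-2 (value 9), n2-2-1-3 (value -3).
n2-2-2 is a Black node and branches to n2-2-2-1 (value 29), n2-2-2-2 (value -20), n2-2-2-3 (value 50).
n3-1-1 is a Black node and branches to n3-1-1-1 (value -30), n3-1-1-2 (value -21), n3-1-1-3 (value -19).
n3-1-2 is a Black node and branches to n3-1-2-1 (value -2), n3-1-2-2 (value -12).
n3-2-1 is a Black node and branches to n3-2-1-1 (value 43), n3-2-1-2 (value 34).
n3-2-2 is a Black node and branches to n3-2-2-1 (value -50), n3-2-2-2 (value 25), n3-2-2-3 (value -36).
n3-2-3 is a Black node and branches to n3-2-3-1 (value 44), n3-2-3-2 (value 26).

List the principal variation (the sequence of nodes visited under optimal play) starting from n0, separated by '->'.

n1-1-1 (Black): min(22, 13) = 13
n1-1-2 (Black): min(-31, -40, 1, 25) = -40
n1-1-3 (Black): min(-37, -24) = -37
n1-1 (White): max(13, -40, -37) = 13
n1-2-1 (Black): min(48, -17) = -17
n1-2-2 (Black): min(-23, 2) = -23
n1-2-3 (Black): min(-49, -11, 31) = -49
n1-2 (White): max(-17, -23, -49) = -17
n1-3-1 (Black): min(-16, 49, -2) = -16
n1-3-2 (Black): min(-17, -12, -18) = -18
n1-3 (White): max(-16, -18) = -16
n1-4-1 (Black): min(36, -12) = -12
n1-4-2 (Black): min(22, 2) = 2
n1-4-3 (Black): min(-21, 46) = -21
n1-4 (White): max(-12, 2, -21) = 2
n1 (Black): min(13, -17, -16, 2) = -17
n2-1-1 (Black): min(-46, 6) = -46
n2-1-2 (Black): min(-14, 15) = -14
n2-1-3 (Black): min(-19, -5) = -19
n2-1 (White): max(-46, -14, -19) = -14
n2-2-1 (Black): min(-26, 9, -3) = -26
n2-2-2 (Black): min(29, -20, 50) = -20
n2-2 (White): max(-26, -20) = -20
n2 (Black): min(-14, -20) = -20
n3-1-1 (Black): min(-30, -21, -19) = -30
n3-1-2 (Black): min(-2, -12) = -12
n3-1 (White): max(-30, -12) = -12
n3-2-1 (Black): min(43, 34) = 34
n3-2-2 (Black): min(-50, 25, -36) = -50
n3-2-3 (Black): min(44, 26) = 26
n3-2 (White): max(34, -50, 26) = 34
n3 (Black): min(-12, 34) = -12
n0 (White): max(-17, -20, -12) = -12
At n0, White picks n3 (highest: -12).
At n3, Black picks n3-1 (lowest: -12).
At n3-1, White picks n3-1-2 (highest: -12).
At n3-1-2, Black picks n3-1-2-2 (lowest: -12).
Terminal value -12.

n0 -> n3 -> n3-1 -> n3-1-2 -> n3-1-2-2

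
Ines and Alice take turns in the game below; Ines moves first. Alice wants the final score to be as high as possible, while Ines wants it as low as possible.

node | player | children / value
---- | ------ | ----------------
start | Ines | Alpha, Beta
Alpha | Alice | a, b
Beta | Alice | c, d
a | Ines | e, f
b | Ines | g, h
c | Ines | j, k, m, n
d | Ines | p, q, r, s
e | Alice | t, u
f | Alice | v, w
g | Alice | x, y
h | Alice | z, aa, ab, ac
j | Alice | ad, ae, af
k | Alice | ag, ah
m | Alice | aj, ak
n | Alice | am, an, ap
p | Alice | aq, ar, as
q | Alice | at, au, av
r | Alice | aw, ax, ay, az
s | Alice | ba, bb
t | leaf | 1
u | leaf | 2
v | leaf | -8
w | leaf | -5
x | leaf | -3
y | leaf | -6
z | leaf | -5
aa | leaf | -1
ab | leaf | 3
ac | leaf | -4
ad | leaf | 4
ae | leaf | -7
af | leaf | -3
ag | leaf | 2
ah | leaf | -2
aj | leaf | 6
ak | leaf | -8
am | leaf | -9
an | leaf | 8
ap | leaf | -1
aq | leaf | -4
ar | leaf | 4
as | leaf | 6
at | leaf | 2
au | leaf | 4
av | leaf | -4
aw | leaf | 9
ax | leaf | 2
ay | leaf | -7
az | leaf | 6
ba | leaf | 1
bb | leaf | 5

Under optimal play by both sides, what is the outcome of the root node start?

e (Alice): max(1, 2) = 2
f (Alice): max(-8, -5) = -5
a (Ines): min(2, -5) = -5
g (Alice): max(-3, -6) = -3
h (Alice): max(-5, -1, 3, -4) = 3
b (Ines): min(-3, 3) = -3
Alpha (Alice): max(-5, -3) = -3
j (Alice): max(4, -7, -3) = 4
k (Alice): max(2, -2) = 2
m (Alice): max(6, -8) = 6
n (Alice): max(-9, 8, -1) = 8
c (Ines): min(4, 2, 6, 8) = 2
p (Alice): max(-4, 4, 6) = 6
q (Alice): max(2, 4, -4) = 4
r (Alice): max(9, 2, -7, 6) = 9
s (Alice): max(1, 5) = 5
d (Ines): min(6, 4, 9, 5) = 4
Beta (Alice): max(2, 4) = 4
start (Ines): min(-3, 4) = -3

-3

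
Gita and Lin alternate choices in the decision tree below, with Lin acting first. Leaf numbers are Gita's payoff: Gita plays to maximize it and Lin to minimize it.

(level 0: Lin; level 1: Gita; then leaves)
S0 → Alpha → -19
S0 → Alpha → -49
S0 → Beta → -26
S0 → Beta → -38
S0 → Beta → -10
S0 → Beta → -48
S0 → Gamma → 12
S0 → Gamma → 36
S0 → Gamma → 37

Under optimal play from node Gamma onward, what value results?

37

Gamma (Gita): max(12, 36, 37) = 37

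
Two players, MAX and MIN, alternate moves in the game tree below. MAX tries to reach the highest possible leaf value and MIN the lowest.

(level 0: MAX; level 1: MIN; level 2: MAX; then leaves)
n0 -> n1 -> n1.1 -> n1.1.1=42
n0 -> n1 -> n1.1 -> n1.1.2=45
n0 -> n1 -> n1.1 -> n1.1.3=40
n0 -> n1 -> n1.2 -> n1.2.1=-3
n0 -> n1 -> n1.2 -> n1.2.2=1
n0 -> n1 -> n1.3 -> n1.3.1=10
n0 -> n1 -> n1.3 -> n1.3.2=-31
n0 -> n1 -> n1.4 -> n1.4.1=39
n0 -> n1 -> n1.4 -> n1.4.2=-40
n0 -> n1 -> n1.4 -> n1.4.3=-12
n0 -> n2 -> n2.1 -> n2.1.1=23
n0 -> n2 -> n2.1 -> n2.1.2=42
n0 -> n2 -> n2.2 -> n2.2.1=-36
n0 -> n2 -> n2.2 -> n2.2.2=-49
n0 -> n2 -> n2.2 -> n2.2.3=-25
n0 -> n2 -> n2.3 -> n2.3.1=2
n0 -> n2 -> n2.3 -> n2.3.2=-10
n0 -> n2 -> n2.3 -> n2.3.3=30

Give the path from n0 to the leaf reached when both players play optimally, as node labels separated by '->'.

n1.1 (MAX): max(42, 45, 40) = 45
n1.2 (MAX): max(-3, 1) = 1
n1.3 (MAX): max(10, -31) = 10
n1.4 (MAX): max(39, -40, -12) = 39
n1 (MIN): min(45, 1, 10, 39) = 1
n2.1 (MAX): max(23, 42) = 42
n2.2 (MAX): max(-36, -49, -25) = -25
n2.3 (MAX): max(2, -10, 30) = 30
n2 (MIN): min(42, -25, 30) = -25
n0 (MAX): max(1, -25) = 1
At n0, MAX picks n1 (highest: 1).
At n1, MIN picks n1.2 (lowest: 1).
At n1.2, MAX picks n1.2.2 (highest: 1).
Terminal value 1.

n0 -> n1 -> n1.2 -> n1.2.2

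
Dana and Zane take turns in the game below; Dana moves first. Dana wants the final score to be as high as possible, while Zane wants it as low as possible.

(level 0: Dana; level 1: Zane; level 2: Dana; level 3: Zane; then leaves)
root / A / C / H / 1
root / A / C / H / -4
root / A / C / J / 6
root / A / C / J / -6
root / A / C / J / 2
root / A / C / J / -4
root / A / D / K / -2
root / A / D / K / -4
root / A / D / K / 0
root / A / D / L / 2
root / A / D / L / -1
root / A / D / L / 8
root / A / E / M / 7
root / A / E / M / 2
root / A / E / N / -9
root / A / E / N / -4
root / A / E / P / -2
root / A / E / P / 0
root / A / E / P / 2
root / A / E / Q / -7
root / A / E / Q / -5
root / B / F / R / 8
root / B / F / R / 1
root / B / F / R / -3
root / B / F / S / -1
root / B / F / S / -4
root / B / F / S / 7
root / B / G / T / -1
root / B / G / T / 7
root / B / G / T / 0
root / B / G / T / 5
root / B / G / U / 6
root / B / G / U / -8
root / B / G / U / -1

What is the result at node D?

K (Zane): min(-2, -4, 0) = -4
L (Zane): min(2, -1, 8) = -1
D (Dana): max(-4, -1) = -1

-1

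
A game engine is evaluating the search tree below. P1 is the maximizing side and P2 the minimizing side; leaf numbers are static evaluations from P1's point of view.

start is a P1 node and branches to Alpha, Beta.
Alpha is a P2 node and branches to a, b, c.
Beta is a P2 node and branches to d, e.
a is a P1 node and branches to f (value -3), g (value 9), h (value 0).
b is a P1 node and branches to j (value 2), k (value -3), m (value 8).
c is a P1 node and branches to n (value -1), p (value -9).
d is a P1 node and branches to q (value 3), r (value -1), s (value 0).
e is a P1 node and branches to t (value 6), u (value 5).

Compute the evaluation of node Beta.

d (P1): max(3, -1, 0) = 3
e (P1): max(6, 5) = 6
Beta (P2): min(3, 6) = 3

3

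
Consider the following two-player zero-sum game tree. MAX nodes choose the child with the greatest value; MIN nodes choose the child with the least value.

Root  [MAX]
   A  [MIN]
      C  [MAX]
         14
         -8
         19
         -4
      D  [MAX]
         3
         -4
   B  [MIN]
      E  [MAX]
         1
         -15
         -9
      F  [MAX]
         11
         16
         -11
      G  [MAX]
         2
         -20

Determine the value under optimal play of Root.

3

C (MAX): max(14, -8, 19, -4) = 19
D (MAX): max(3, -4) = 3
A (MIN): min(19, 3) = 3
E (MAX): max(1, -15, -9) = 1
F (MAX): max(11, 16, -11) = 16
G (MAX): max(2, -20) = 2
B (MIN): min(1, 16, 2) = 1
Root (MAX): max(3, 1) = 3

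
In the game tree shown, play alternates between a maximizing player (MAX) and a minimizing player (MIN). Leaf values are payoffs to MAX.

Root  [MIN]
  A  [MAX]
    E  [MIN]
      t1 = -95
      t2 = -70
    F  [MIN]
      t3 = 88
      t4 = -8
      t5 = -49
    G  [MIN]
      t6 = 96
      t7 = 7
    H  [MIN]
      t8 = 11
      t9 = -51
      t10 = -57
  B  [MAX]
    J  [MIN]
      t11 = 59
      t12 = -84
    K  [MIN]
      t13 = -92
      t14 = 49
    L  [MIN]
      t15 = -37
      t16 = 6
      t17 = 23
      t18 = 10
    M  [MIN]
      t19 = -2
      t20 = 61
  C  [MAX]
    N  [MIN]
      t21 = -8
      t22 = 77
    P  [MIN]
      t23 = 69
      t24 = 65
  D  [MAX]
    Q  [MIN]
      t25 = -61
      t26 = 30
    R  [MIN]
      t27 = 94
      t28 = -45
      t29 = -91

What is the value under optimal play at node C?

65

N (MIN): min(-8, 77) = -8
P (MIN): min(69, 65) = 65
C (MAX): max(-8, 65) = 65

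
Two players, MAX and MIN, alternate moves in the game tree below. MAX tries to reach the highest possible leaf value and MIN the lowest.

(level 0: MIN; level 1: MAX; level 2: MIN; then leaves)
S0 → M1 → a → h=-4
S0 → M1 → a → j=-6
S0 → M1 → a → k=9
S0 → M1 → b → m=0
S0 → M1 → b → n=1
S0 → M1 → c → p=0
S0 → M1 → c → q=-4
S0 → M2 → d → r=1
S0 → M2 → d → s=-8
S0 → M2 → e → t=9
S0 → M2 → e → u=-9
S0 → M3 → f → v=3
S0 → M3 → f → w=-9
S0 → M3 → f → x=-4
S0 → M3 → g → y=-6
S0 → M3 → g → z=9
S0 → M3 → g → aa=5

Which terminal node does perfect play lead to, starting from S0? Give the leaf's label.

a (MIN): min(-4, -6, 9) = -6
b (MIN): min(0, 1) = 0
c (MIN): min(0, -4) = -4
M1 (MAX): max(-6, 0, -4) = 0
d (MIN): min(1, -8) = -8
e (MIN): min(9, -9) = -9
M2 (MAX): max(-8, -9) = -8
f (MIN): min(3, -9, -4) = -9
g (MIN): min(-6, 9, 5) = -6
M3 (MAX): max(-9, -6) = -6
S0 (MIN): min(0, -8, -6) = -8
At S0, MIN picks M2 (lowest: -8).
At M2, MAX picks d (highest: -8).
At d, MIN picks s (lowest: -8).
Terminal value -8.

s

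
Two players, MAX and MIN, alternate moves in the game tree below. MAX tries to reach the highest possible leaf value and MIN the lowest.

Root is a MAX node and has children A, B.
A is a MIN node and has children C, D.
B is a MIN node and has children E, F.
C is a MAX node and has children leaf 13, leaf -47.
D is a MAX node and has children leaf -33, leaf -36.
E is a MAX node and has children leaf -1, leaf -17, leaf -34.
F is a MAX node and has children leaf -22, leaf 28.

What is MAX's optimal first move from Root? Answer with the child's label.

C (MAX): max(13, -47) = 13
D (MAX): max(-33, -36) = -33
A (MIN): min(13, -33) = -33
E (MAX): max(-1, -17, -34) = -1
F (MAX): max(-22, 28) = 28
B (MIN): min(-1, 28) = -1
Root (MAX): max(-33, -1) = -1
MAX at Root wants the highest of {A=-33, B=-1}, so chooses B.

B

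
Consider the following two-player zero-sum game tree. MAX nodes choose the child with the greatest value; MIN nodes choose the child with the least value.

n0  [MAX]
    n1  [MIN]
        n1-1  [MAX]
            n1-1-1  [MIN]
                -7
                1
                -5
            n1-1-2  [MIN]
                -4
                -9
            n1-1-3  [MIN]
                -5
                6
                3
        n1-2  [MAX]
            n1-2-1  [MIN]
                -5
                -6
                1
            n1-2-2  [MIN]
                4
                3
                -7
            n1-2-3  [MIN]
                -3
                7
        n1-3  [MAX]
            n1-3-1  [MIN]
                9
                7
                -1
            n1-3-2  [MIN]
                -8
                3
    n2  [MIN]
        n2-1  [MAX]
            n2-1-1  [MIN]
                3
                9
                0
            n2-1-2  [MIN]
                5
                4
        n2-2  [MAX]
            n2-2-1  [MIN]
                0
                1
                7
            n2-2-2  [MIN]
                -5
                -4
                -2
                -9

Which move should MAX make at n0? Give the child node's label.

n1-1-1 (MIN): min(-7, 1, -5) = -7
n1-1-2 (MIN): min(-4, -9) = -9
n1-1-3 (MIN): min(-5, 6, 3) = -5
n1-1 (MAX): max(-7, -9, -5) = -5
n1-2-1 (MIN): min(-5, -6, 1) = -6
n1-2-2 (MIN): min(4, 3, -7) = -7
n1-2-3 (MIN): min(-3, 7) = -3
n1-2 (MAX): max(-6, -7, -3) = -3
n1-3-1 (MIN): min(9, 7, -1) = -1
n1-3-2 (MIN): min(-8, 3) = -8
n1-3 (MAX): max(-1, -8) = -1
n1 (MIN): min(-5, -3, -1) = -5
n2-1-1 (MIN): min(3, 9, 0) = 0
n2-1-2 (MIN): min(5, 4) = 4
n2-1 (MAX): max(0, 4) = 4
n2-2-1 (MIN): min(0, 1, 7) = 0
n2-2-2 (MIN): min(-5, -4, -2, -9) = -9
n2-2 (MAX): max(0, -9) = 0
n2 (MIN): min(4, 0) = 0
n0 (MAX): max(-5, 0) = 0
MAX at n0 wants the highest of {n1=-5, n2=0}, so chooses n2.

n2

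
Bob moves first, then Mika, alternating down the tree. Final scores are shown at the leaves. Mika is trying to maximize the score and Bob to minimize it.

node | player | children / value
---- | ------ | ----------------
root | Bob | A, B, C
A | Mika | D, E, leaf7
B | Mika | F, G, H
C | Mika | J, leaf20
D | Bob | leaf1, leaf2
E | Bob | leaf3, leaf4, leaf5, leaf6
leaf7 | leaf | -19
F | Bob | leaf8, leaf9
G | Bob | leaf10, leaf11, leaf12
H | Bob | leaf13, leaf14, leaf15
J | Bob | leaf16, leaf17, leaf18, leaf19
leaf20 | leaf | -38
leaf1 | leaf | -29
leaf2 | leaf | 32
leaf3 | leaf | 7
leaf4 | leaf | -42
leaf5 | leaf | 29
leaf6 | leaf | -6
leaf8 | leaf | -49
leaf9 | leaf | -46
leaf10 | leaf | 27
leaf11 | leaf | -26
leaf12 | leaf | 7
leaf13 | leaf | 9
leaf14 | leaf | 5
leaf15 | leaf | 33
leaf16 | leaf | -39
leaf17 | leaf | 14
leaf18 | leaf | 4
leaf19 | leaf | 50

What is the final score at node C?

J (Bob): min(-39, 14, 4, 50) = -39
C (Mika): max(-39, -38) = -38

-38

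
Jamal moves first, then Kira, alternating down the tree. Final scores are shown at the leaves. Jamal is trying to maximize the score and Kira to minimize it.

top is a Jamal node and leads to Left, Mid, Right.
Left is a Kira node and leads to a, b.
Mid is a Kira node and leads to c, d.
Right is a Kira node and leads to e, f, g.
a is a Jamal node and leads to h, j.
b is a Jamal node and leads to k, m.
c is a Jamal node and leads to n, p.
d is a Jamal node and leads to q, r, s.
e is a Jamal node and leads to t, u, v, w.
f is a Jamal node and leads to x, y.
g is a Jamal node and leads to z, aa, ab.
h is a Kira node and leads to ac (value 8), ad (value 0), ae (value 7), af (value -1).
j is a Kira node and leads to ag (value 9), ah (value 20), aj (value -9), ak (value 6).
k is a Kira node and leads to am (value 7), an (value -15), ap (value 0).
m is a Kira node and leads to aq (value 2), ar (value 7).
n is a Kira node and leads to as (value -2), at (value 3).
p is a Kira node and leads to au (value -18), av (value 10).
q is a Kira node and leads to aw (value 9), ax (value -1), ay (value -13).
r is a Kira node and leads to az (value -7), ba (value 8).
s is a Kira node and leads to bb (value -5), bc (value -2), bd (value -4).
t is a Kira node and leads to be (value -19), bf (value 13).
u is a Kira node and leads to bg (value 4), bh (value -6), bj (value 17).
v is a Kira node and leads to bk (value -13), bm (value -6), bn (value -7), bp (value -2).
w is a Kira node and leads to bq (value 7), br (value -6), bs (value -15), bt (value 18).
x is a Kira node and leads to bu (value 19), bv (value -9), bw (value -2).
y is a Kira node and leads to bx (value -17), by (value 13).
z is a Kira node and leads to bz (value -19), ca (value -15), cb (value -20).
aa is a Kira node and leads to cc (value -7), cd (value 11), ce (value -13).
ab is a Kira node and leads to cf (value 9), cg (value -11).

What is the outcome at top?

h (Kira): min(8, 0, 7, -1) = -1
j (Kira): min(9, 20, -9, 6) = -9
a (Jamal): max(-1, -9) = -1
k (Kira): min(7, -15, 0) = -15
m (Kira): min(2, 7) = 2
b (Jamal): max(-15, 2) = 2
Left (Kira): min(-1, 2) = -1
n (Kira): min(-2, 3) = -2
p (Kira): min(-18, 10) = -18
c (Jamal): max(-2, -18) = -2
q (Kira): min(9, -1, -13) = -13
r (Kira): min(-7, 8) = -7
s (Kira): min(-5, -2, -4) = -5
d (Jamal): max(-13, -7, -5) = -5
Mid (Kira): min(-2, -5) = -5
t (Kira): min(-19, 13) = -19
u (Kira): min(4, -6, 17) = -6
v (Kira): min(-13, -6, -7, -2) = -13
w (Kira): min(7, -6, -15, 18) = -15
e (Jamal): max(-19, -6, -13, -15) = -6
x (Kira): min(19, -9, -2) = -9
y (Kira): min(-17, 13) = -17
f (Jamal): max(-9, -17) = -9
z (Kira): min(-19, -15, -20) = -20
aa (Kira): min(-7, 11, -13) = -13
ab (Kira): min(9, -11) = -11
g (Jamal): max(-20, -13, -11) = -11
Right (Kira): min(-6, -9, -11) = -11
top (Jamal): max(-1, -5, -11) = -1

-1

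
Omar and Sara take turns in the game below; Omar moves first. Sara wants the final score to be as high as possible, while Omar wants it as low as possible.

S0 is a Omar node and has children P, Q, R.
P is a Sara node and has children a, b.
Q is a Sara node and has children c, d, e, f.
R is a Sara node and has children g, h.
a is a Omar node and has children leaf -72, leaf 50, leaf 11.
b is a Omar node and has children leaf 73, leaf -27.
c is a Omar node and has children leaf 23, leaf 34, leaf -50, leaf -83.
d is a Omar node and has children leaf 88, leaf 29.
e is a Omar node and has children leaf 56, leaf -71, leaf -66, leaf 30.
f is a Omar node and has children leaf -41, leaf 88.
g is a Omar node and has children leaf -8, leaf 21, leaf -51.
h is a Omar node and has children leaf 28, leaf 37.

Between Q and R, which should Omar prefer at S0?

c (Omar): min(23, 34, -50, -83) = -83
d (Omar): min(88, 29) = 29
e (Omar): min(56, -71, -66, 30) = -71
f (Omar): min(-41, 88) = -41
Q (Sara): max(-83, 29, -71, -41) = 29
g (Omar): min(-8, 21, -51) = -51
h (Omar): min(28, 37) = 28
R (Sara): max(-51, 28) = 28
Omar prefers the lower value; Q=29, R=28. R is better since 28 < 29.

R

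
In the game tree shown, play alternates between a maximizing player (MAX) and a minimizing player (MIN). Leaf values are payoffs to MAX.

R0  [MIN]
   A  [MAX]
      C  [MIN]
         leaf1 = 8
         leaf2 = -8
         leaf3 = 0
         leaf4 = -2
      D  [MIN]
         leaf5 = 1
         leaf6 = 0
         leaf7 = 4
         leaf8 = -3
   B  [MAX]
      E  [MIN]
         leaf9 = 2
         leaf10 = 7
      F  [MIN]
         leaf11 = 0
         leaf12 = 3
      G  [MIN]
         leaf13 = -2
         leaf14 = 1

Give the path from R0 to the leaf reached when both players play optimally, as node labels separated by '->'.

R0 -> A -> D -> leaf8

C (MIN): min(8, -8, 0, -2) = -8
D (MIN): min(1, 0, 4, -3) = -3
A (MAX): max(-8, -3) = -3
E (MIN): min(2, 7) = 2
F (MIN): min(0, 3) = 0
G (MIN): min(-2, 1) = -2
B (MAX): max(2, 0, -2) = 2
R0 (MIN): min(-3, 2) = -3
At R0, MIN picks A (lowest: -3).
At A, MAX picks D (highest: -3).
At D, MIN picks leaf8 (lowest: -3).
Terminal value -3.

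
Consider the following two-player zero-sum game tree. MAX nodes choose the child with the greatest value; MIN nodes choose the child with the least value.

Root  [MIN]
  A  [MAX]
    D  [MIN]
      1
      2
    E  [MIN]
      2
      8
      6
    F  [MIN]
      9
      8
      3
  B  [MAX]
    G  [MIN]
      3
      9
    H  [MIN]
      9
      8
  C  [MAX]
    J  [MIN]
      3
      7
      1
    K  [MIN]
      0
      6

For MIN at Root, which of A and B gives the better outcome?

A

D (MIN): min(1, 2) = 1
E (MIN): min(2, 8, 6) = 2
F (MIN): min(9, 8, 3) = 3
A (MAX): max(1, 2, 3) = 3
G (MIN): min(3, 9) = 3
H (MIN): min(9, 8) = 8
B (MAX): max(3, 8) = 8
MIN prefers the lower value; A=3, B=8. A is better since 3 < 8.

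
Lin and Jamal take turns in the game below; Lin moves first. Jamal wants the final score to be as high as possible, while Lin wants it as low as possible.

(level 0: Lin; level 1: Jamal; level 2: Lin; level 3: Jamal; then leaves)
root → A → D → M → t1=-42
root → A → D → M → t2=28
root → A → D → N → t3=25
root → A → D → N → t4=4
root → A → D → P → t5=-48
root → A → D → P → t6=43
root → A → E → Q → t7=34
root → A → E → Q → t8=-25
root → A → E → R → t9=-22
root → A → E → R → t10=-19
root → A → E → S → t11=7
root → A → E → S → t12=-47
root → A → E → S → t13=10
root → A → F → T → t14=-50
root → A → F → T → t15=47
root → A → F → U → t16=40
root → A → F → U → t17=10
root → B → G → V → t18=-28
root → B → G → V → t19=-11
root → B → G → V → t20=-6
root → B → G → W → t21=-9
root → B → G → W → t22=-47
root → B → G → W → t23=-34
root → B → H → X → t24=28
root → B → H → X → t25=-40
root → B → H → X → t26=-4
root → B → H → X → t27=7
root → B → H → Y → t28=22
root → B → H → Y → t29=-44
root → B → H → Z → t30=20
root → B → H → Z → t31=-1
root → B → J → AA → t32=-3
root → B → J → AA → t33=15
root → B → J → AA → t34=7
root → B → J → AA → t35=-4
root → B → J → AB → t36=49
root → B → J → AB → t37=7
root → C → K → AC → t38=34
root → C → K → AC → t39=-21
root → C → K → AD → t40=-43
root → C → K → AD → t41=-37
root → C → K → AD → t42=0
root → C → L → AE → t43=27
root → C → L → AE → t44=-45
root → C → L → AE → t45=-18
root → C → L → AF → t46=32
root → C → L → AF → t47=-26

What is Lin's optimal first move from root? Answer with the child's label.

B

M (Jamal): max(-42, 28) = 28
N (Jamal): max(25, 4) = 25
P (Jamal): max(-48, 43) = 43
D (Lin): min(28, 25, 43) = 25
Q (Jamal): max(34, -25) = 34
R (Jamal): max(-22, -19) = -19
S (Jamal): max(7, -47, 10) = 10
E (Lin): min(34, -19, 10) = -19
T (Jamal): max(-50, 47) = 47
U (Jamal): max(40, 10) = 40
F (Lin): min(47, 40) = 40
A (Jamal): max(25, -19, 40) = 40
V (Jamal): max(-28, -11, -6) = -6
W (Jamal): max(-9, -47, -34) = -9
G (Lin): min(-6, -9) = -9
X (Jamal): max(28, -40, -4, 7) = 28
Y (Jamal): max(22, -44) = 22
Z (Jamal): max(20, -1) = 20
H (Lin): min(28, 22, 20) = 20
AA (Jamal): max(-3, 15, 7, -4) = 15
AB (Jamal): max(49, 7) = 49
J (Lin): min(15, 49) = 15
B (Jamal): max(-9, 20, 15) = 20
AC (Jamal): max(34, -21) = 34
AD (Jamal): max(-43, -37, 0) = 0
K (Lin): min(34, 0) = 0
AE (Jamal): max(27, -45, -18) = 27
AF (Jamal): max(32, -26) = 32
L (Lin): min(27, 32) = 27
C (Jamal): max(0, 27) = 27
root (Lin): min(40, 20, 27) = 20
Lin at root wants the lowest of {A=40, B=20, C=27}, so chooses B.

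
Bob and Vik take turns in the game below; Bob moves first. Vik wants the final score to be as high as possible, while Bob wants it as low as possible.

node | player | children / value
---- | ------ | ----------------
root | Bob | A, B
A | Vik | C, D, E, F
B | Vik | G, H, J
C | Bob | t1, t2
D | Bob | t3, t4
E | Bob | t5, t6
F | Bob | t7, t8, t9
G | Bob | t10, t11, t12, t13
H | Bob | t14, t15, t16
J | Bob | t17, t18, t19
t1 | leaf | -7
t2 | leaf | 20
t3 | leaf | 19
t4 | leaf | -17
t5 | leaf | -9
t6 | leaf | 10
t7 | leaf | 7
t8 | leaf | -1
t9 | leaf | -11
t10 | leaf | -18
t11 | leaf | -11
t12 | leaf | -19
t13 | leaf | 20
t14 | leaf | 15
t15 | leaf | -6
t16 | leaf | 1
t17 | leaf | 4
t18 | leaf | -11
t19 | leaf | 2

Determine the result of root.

-7

C (Bob): min(-7, 20) = -7
D (Bob): min(19, -17) = -17
E (Bob): min(-9, 10) = -9
F (Bob): min(7, -1, -11) = -11
A (Vik): max(-7, -17, -9, -11) = -7
G (Bob): min(-18, -11, -19, 20) = -19
H (Bob): min(15, -6, 1) = -6
J (Bob): min(4, -11, 2) = -11
B (Vik): max(-19, -6, -11) = -6
root (Bob): min(-7, -6) = -7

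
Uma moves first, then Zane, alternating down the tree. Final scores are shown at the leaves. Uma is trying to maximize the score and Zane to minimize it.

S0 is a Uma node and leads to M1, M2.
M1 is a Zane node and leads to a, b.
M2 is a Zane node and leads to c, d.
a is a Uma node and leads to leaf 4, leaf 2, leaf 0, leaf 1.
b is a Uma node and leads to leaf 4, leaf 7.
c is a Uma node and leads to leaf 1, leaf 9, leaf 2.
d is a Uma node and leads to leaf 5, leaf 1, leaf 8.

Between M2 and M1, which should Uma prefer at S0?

M2

c (Uma): max(1, 9, 2) = 9
d (Uma): max(5, 1, 8) = 8
M2 (Zane): min(9, 8) = 8
a (Uma): max(4, 2, 0, 1) = 4
b (Uma): max(4, 7) = 7
M1 (Zane): min(4, 7) = 4
Uma prefers the higher value; M2=8, M1=4. M2 is better since 8 > 4.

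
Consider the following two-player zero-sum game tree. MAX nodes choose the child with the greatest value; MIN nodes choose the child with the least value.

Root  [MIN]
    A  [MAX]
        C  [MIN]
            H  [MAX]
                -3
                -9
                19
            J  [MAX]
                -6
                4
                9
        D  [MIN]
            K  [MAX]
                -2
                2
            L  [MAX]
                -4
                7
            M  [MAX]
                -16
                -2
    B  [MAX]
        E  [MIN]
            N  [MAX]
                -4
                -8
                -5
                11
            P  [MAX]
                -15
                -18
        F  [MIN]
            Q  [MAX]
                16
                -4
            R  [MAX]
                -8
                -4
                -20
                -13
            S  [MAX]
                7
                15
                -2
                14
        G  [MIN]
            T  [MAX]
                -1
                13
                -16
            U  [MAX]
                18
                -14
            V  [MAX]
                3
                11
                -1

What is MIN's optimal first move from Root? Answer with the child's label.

H (MAX): max(-3, -9, 19) = 19
J (MAX): max(-6, 4, 9) = 9
C (MIN): min(19, 9) = 9
K (MAX): max(-2, 2) = 2
L (MAX): max(-4, 7) = 7
M (MAX): max(-16, -2) = -2
D (MIN): min(2, 7, -2) = -2
A (MAX): max(9, -2) = 9
N (MAX): max(-4, -8, -5, 11) = 11
P (MAX): max(-15, -18) = -15
E (MIN): min(11, -15) = -15
Q (MAX): max(16, -4) = 16
R (MAX): max(-8, -4, -20, -13) = -4
S (MAX): max(7, 15, -2, 14) = 15
F (MIN): min(16, -4, 15) = -4
T (MAX): max(-1, 13, -16) = 13
U (MAX): max(18, -14) = 18
V (MAX): max(3, 11, -1) = 11
G (MIN): min(13, 18, 11) = 11
B (MAX): max(-15, -4, 11) = 11
Root (MIN): min(9, 11) = 9
MIN at Root wants the lowest of {A=9, B=11}, so chooses A.

A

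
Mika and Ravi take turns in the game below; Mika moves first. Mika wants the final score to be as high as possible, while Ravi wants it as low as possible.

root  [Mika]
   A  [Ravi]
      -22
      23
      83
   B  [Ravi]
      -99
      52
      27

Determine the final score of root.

-22

A (Ravi): min(-22, 23, 83) = -22
B (Ravi): min(-99, 52, 27) = -99
root (Mika): max(-22, -99) = -22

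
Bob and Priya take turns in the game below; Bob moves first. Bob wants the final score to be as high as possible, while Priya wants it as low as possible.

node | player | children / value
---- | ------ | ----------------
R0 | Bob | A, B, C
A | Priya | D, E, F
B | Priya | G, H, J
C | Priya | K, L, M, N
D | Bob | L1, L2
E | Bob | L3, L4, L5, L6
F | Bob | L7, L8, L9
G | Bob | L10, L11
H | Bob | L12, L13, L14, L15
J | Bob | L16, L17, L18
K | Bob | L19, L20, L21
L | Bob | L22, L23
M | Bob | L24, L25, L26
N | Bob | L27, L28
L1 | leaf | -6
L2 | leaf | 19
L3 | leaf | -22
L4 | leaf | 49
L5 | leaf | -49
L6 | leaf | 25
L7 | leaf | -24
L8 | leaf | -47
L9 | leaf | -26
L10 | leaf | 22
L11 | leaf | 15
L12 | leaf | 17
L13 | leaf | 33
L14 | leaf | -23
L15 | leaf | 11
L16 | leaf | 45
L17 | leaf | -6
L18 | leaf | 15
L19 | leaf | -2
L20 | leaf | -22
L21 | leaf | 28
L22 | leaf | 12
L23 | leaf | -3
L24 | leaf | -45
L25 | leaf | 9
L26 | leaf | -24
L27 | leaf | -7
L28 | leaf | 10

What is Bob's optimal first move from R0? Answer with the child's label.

D (Bob): max(-6, 19) = 19
E (Bob): max(-22, 49, -49, 25) = 49
F (Bob): max(-24, -47, -26) = -24
A (Priya): min(19, 49, -24) = -24
G (Bob): max(22, 15) = 22
H (Bob): max(17, 33, -23, 11) = 33
J (Bob): max(45, -6, 15) = 45
B (Priya): min(22, 33, 45) = 22
K (Bob): max(-2, -22, 28) = 28
L (Bob): max(12, -3) = 12
M (Bob): max(-45, 9, -24) = 9
N (Bob): max(-7, 10) = 10
C (Priya): min(28, 12, 9, 10) = 9
R0 (Bob): max(-24, 22, 9) = 22
Bob at R0 wants the highest of {A=-24, B=22, C=9}, so chooses B.

B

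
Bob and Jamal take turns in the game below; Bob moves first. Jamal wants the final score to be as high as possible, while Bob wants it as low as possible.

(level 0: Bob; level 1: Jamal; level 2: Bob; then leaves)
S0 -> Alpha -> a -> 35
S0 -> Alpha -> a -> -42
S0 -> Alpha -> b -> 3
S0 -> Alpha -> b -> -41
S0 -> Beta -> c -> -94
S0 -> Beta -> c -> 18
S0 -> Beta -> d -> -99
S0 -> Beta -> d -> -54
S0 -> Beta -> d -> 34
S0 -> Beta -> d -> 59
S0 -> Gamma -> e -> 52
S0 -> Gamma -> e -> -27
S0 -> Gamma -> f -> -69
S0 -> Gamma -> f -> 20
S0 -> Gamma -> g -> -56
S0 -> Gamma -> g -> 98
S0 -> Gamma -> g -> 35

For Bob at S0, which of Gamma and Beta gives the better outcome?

Beta

e (Bob): min(52, -27) = -27
f (Bob): min(-69, 20) = -69
g (Bob): min(-56, 98, 35) = -56
Gamma (Jamal): max(-27, -69, -56) = -27
c (Bob): min(-94, 18) = -94
d (Bob): min(-99, -54, 34, 59) = -99
Beta (Jamal): max(-94, -99) = -94
Bob prefers the lower value; Gamma=-27, Beta=-94. Beta is better since -94 < -27.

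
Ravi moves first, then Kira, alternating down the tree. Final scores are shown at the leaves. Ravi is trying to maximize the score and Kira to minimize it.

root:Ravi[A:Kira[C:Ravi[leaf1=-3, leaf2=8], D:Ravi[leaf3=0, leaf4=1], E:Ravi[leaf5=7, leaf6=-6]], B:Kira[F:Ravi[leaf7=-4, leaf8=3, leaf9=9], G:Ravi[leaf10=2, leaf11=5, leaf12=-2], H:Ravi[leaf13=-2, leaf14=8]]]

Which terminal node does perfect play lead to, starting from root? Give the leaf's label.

leaf11

C (Ravi): max(-3, 8) = 8
D (Ravi): max(0, 1) = 1
E (Ravi): max(7, -6) = 7
A (Kira): min(8, 1, 7) = 1
F (Ravi): max(-4, 3, 9) = 9
G (Ravi): max(2, 5, -2) = 5
H (Ravi): max(-2, 8) = 8
B (Kira): min(9, 5, 8) = 5
root (Ravi): max(1, 5) = 5
At root, Ravi picks B (highest: 5).
At B, Kira picks G (lowest: 5).
At G, Ravi picks leaf11 (highest: 5).
Terminal value 5.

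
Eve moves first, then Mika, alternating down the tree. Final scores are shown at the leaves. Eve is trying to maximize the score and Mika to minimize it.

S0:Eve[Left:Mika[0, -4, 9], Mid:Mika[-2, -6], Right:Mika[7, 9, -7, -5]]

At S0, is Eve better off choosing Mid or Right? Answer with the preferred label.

Mid

Mid (Mika): min(-2, -6) = -6
Right (Mika): min(7, 9, -7, -5) = -7
Eve prefers the higher value; Mid=-6, Right=-7. Mid is better since -6 > -7.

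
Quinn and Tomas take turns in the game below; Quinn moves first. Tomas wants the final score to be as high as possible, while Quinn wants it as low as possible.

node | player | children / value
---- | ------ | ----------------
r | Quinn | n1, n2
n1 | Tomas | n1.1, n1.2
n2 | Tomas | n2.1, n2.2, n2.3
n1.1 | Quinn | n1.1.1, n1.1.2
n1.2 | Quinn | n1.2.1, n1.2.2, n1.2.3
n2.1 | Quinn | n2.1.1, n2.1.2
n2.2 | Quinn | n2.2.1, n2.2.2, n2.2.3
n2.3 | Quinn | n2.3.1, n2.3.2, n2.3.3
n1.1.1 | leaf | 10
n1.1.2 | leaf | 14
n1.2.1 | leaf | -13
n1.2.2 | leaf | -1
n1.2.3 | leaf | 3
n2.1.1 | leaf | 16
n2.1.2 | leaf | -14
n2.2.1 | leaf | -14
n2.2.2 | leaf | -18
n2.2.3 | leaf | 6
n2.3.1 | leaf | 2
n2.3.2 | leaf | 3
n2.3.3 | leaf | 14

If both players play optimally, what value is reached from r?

2

n1.1 (Quinn): min(10, 14) = 10
n1.2 (Quinn): min(-13, -1, 3) = -13
n1 (Tomas): max(10, -13) = 10
n2.1 (Quinn): min(16, -14) = -14
n2.2 (Quinn): min(-14, -18, 6) = -18
n2.3 (Quinn): min(2, 3, 14) = 2
n2 (Tomas): max(-14, -18, 2) = 2
r (Quinn): min(10, 2) = 2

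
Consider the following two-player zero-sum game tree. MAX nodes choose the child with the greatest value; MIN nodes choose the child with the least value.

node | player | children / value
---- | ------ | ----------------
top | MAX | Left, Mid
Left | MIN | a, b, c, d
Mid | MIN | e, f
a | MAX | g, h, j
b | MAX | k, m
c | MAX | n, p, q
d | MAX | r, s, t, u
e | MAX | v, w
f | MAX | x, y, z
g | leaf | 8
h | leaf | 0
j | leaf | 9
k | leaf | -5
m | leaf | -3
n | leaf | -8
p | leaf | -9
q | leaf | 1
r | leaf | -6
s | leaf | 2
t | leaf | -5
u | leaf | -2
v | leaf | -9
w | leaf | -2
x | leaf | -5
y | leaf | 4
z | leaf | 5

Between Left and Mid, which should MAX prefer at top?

a (MAX): max(8, 0, 9) = 9
b (MAX): max(-5, -3) = -3
c (MAX): max(-8, -9, 1) = 1
d (MAX): max(-6, 2, -5, -2) = 2
Left (MIN): min(9, -3, 1, 2) = -3
e (MAX): max(-9, -2) = -2
f (MAX): max(-5, 4, 5) = 5
Mid (MIN): min(-2, 5) = -2
MAX prefers the higher value; Left=-3, Mid=-2. Mid is better since -2 > -3.

Mid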